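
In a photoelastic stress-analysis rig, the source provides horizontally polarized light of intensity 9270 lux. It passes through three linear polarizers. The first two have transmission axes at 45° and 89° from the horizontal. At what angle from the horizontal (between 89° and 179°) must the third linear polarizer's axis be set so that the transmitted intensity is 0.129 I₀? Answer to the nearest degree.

I₁ = I₀ cos²(45° − 0°) = I₀ cos²(45°) = 0.5 I₀.
I₂ = I₁ cos²(89° − 45°) = 0.5 I₀ · cos²(44°) = 0.2587 I₀.
Need I₃/I₀ = 0.129, so cos²(θ − 89°) = 0.129 / 0.2587 = 0.4986.
θ − 89° = arccos(√0.4986) = 45.1°, giving θ ≈ 89 + 45.1 = 134.1°.

θ ≈ 134°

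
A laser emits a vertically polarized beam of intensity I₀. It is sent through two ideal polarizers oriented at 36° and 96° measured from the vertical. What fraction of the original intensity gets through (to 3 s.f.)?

I₁ = I₀ cos²(36° − 0°) = I₀ cos²(36°) = 0.6545 I₀.
I₂ = I₁ cos²(96° − 36°) = 0.6545 I₀ · cos²(60°) = 0.1636 I₀.
Transmitted fraction = 0.1636.

≈ 0.164 I₀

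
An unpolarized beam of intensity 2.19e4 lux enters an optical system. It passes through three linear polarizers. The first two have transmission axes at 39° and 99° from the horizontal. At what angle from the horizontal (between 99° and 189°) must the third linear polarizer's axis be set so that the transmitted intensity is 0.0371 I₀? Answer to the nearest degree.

Unpolarized light through the first polarizer → I₁ = ½ I₀, now polarized at 39°.
I₂ = I₁ cos²(99° − 39°) = 0.5 I₀ · cos²(60°) = 0.125 I₀.
Need I₃/I₀ = 0.0371, so cos²(θ − 99°) = 0.0371 / 0.125 = 0.2968.
θ − 99° = arccos(√0.2968) = 57.0°, giving θ ≈ 99 + 57.0 = 156.0°.

θ ≈ 156°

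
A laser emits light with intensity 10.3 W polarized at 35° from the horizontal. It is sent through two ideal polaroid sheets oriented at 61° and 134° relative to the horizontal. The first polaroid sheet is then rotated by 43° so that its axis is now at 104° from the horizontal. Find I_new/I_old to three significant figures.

Before rotation:
By Malus's law, I₁ = I₀ cos²(61° − 35°) = I₀ cos²(26°) = 0.8078 I₀.
I₂ = I₁ cos²(134° − 61°) = 0.8078 I₀ · cos²(73°) = 0.06905 I₀.
After rotation:
I₁ = I₀ cos²(104° − 35°) = I₀ cos²(69°) = 0.1284 I₀.
I₂ = I₁ cos²(134° − 104°) = 0.1284 I₀ · cos²(30°) = 0.09632 I₀.
Ratio = 0.09632 / 0.06905 = 1.395.

I_new/I_old ≈ 1.39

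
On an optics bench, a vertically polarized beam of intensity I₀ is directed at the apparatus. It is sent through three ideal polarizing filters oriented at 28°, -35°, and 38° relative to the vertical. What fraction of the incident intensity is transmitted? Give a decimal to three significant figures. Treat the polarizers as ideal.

≈ 0.0137 I₀

I₁ = I₀ cos²(28° − 0°) = I₀ cos²(28°) = 0.7796 I₀.
I₂ = I₁ cos²(-35° − 28°) = 0.7796 I₀ · cos²(63°) = 0.1607 I₀.
I₃ = I₂ cos²(38° + 35°) = 0.1607 I₀ · cos²(73°) = 0.01374 I₀.
Transmitted fraction = 0.01374.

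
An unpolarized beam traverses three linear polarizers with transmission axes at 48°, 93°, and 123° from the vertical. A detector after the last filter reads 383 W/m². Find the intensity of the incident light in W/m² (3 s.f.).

I₀ ≈ 2040 W/m²

Unpolarized light through the first polarizer → I₁ = ½ I₀, now polarized at 48°.
I₂ = I₁ cos²(93° − 48°) = 0.5 I₀ · cos²(45°) = 0.25 I₀.
I₃ = I₂ cos²(123° − 93°) = 0.25 I₀ · cos²(30°) = 0.1875 I₀.
So 383 W/m² = 0.1875 I₀, giving I₀ = 383/0.1875 = 2043 W/m².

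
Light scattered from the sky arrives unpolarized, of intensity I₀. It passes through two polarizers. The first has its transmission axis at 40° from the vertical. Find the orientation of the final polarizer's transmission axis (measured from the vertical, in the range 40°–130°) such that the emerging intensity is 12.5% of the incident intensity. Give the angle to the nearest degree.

Unpolarized light through the first polarizer → I₁ = ½ I₀, now polarized at 40°.
Need I₂/I₀ = 0.125, so cos²(θ − 40°) = 0.125 / 0.5 = 0.25.
θ − 40° = arccos(√0.25) = 60.0°, giving θ ≈ 40 + 60.0 = 100.0°.

θ ≈ 100°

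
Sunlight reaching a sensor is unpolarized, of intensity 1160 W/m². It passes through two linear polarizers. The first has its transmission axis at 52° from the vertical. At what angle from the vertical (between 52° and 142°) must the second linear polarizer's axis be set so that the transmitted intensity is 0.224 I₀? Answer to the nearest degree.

θ ≈ 100°

Unpolarized light through the first polarizer → I₁ = ½ I₀, now polarized at 52°.
Need I₂/I₀ = 0.224, so cos²(θ − 52°) = 0.224 / 0.5 = 0.448.
θ − 52° = arccos(√0.448) = 48.0°, giving θ ≈ 52 + 48.0 = 100.0°.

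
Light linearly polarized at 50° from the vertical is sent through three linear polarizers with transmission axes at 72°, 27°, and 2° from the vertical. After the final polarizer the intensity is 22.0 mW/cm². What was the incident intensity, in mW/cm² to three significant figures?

I₁ = I₀ cos²(72° − 50°) = I₀ cos²(22°) = 0.8597 I₀.
I₂ = I₁ cos²(27° − 72°) = 0.8597 I₀ · cos²(45°) = 0.4298 I₀.
I₃ = I₂ cos²(2° − 27°) = 0.4298 I₀ · cos²(25°) = 0.3531 I₀.
So 22.0 mW/cm² = 0.3531 I₀, giving I₀ = 22.0/0.3531 = 62.31 mW/cm².

I₀ ≈ 62.3 mW/cm²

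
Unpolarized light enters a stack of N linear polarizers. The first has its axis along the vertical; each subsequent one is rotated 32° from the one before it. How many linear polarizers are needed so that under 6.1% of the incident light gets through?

N = 8

First polarizer halves the unpolarized light: factor 1/2.
Each further stage multiplies by cos²(32°) = 0.7192.
After N polarizers: T = 0.5·0.7192^(N−1). Require T < 0.061 ⇒ N−1 > ln(0.061/0.5)/ln(0.7192) = 6.38, so N−1 ≥ 7 and N = 8.
Check: N=8 gives T = 0.04976 < 0.061; N=7 gives T = 0.06919.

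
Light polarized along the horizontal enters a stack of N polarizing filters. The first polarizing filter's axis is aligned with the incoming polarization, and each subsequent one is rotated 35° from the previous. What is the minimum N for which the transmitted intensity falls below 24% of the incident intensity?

N = 5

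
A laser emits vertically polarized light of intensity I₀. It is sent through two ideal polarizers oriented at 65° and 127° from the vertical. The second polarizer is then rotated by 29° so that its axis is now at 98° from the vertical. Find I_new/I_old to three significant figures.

I_new/I_old ≈ 3.19

Before rotation:
By Malus's law, I₁ = I₀ cos²(65° − 0°) = I₀ cos²(65°) = 0.1786 I₀.
I₂ = I₁ cos²(127° − 65°) = 0.1786 I₀ · cos²(62°) = 0.03937 I₀.
After rotation:
I₁ = I₀ cos²(65° − 0°) = I₀ cos²(65°) = 0.1786 I₀.
I₂ = I₁ cos²(98° − 65°) = 0.1786 I₀ · cos²(33°) = 0.1256 I₀.
Ratio = 0.1256 / 0.03937 = 3.191.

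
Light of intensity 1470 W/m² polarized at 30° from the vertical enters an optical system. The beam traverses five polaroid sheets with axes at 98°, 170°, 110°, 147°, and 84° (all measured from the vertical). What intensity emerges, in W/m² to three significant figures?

I₁ = 1470 W/m² · cos²(68°) = 206.3 W/m².
I₂ = I₁ · cos²(72°) = 206.3 · 0.09549 = 19.7 W/m².
I₃ = I₂ · cos²(60°) = 19.7 · 0.25 = 4.925 W/m².
I₄ = I₃ · cos²(37°) = 4.925 · 0.6378 = 3.141 W/m².
I₅ = I₄ · cos²(63°) = 3.141 · 0.2061 = 0.6474 W/m².

I ≈ 0.647 W/m²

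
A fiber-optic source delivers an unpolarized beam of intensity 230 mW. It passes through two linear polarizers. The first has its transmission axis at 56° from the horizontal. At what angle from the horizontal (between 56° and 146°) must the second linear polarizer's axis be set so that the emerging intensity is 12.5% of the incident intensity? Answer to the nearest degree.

θ ≈ 116°

Unpolarized light through the first polarizer → I₁ = ½ I₀, now polarized at 56°.
Need I₂/I₀ = 0.125, so cos²(θ − 56°) = 0.125 / 0.5 = 0.25.
θ − 56° = arccos(√0.25) = 60.0°, giving θ ≈ 56 + 60.0 = 116.0°.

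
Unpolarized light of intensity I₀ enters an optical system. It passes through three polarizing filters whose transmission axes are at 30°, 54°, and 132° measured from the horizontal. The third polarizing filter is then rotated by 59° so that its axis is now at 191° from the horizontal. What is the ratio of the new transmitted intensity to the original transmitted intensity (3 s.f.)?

I_new/I_old ≈ 12.4

Before rotation:
Unpolarized light through the first polarizer → I₁ = ½ I₀, now polarized at 30°.
I₂ = I₁ cos²(54° − 30°) = 0.5 I₀ · cos²(24°) = 0.4173 I₀.
I₃ = I₂ cos²(132° − 54°) = 0.4173 I₀ · cos²(78°) = 0.01804 I₀.
After rotation:
Unpolarized light through the first polarizer → I₁ = ½ I₀, now polarized at 30°.
I₂ = I₁ cos²(54° − 30°) = 0.5 I₀ · cos²(24°) = 0.4173 I₀.
Angle between axes 2 and 3: 43°. I₃ = 0.4173 I₀ · cos²(43°) = 0.2232 I₀.
Ratio = 0.2232 / 0.01804 = 12.37.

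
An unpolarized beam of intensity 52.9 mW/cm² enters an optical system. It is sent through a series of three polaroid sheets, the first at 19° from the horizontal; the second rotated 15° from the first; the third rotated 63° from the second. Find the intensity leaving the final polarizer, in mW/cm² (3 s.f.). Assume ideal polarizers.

Unpolarized light through the first polarizer → I₁ = 52.9 mW/cm²/2 = 26.45 mW/cm², polarized at 19°.
I₂ = I₁ · cos²(15°) = 26.45 · 0.933 = 24.68 mW/cm².
I₃ = I₂ · cos²(63°) = 24.68 · 0.2061 = 5.086 mW/cm².

I ≈ 5.09 mW/cm²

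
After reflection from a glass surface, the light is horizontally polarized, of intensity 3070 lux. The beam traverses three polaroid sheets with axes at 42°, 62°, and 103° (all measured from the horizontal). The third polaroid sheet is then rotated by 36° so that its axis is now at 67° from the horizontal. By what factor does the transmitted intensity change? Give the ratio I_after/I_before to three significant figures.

I_new/I_old ≈ 1.74

Before rotation:
I₁ = I₀ cos²(42° − 0°) = I₀ cos²(42°) = 0.5523 I₀.
I₂ = I₁ cos²(62° − 42°) = 0.5523 I₀ · cos²(20°) = 0.4877 I₀.
I₃ = I₂ cos²(103° − 62°) = 0.4877 I₀ · cos²(41°) = 0.2778 I₀.
After rotation:
I₁ = I₀ cos²(42° − 0°) = I₀ cos²(42°) = 0.5523 I₀.
I₂ = I₁ cos²(62° − 42°) = 0.5523 I₀ · cos²(20°) = 0.4877 I₀.
I₃ = I₂ cos²(67° − 62°) = 0.4877 I₀ · cos²(5°) = 0.484 I₀.
Ratio = 0.484 / 0.2778 = 1.742.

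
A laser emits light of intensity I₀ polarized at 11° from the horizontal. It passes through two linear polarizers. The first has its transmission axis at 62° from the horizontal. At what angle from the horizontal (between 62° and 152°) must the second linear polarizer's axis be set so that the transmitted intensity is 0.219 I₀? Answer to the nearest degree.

θ ≈ 104°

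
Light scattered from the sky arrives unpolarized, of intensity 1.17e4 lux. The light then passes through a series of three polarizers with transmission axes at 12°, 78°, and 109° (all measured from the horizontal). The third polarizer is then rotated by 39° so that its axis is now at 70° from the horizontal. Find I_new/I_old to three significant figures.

Before rotation:
Unpolarized light through the first polarizer → I₁ = ½ I₀, now polarized at 12°.
I₂ = I₁ cos²(78° − 12°) = 0.5 I₀ · cos²(66°) = 0.08272 I₀.
I₃ = I₂ cos²(109° − 78°) = 0.08272 I₀ · cos²(31°) = 0.06078 I₀.
After rotation:
Unpolarized light through the first polarizer → I₁ = ½ I₀, now polarized at 12°.
I₂ = I₁ cos²(78° − 12°) = 0.5 I₀ · cos²(66°) = 0.08272 I₀.
I₃ = I₂ cos²(70° − 78°) = 0.08272 I₀ · cos²(8°) = 0.08112 I₀.
Ratio = 0.08112 / 0.06078 = 1.335.

I_new/I_old ≈ 1.33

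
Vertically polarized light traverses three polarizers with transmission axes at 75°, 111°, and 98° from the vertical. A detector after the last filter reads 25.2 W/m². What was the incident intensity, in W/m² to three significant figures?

I₀ ≈ 605 W/m²

By Malus's law, I₁ = I₀ cos²(75° − 0°) = I₀ cos²(75°) = 0.06699 I₀.
I₂ = I₁ cos²(111° − 75°) = 0.06699 I₀ · cos²(36°) = 0.04384 I₀.
I₃ = I₂ cos²(98° − 111°) = 0.04384 I₀ · cos²(13°) = 0.04163 I₀.
So 25.2 W/m² = 0.04163 I₀, giving I₀ = 25.2/0.04163 = 605.4 W/m².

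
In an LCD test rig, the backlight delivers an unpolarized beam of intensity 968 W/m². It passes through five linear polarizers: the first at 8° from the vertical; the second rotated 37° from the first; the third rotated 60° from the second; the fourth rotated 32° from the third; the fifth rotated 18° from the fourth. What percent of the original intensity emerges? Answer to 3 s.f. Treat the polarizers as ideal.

≈ 5.19%

Unpolarized light through the first polarizer → I₁ = 968 W/m²/2 = 484 W/m², polarized at 8°.
I₂ = I₁ · cos²(37°) = 484 · 0.6378 = 308.7 W/m².
I₃ = I₂ · cos²(60°) = 308.7 · 0.25 = 77.18 W/m².
I₄ = I₃ · cos²(32°) = 77.18 · 0.7192 = 55.5 W/m².
I₅ = I₄ · cos²(18°) = 55.5 · 0.9045 = 50.2 W/m².
That is 5.186% of the incident intensity.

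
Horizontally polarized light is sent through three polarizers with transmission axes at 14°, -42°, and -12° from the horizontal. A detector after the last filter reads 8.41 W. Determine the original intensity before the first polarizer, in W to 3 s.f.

I₀ ≈ 38.1 W

By Malus's law, I₁ = I₀ cos²(14° − 0°) = I₀ cos²(14°) = 0.9415 I₀.
I₂ = I₁ cos²(-42° − 14°) = 0.9415 I₀ · cos²(56°) = 0.2944 I₀.
I₃ = I₂ cos²(-12° + 42°) = 0.2944 I₀ · cos²(30°) = 0.2208 I₀.
So 8.41 W = 0.2208 I₀, giving I₀ = 8.41/0.2208 = 38.09 W.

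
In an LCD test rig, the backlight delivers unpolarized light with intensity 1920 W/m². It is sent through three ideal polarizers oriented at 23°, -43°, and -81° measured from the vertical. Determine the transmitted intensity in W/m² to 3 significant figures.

I ≈ 98.6 W/m²

Unpolarized light through the first polarizer → I₁ = 1920 W/m²/2 = 960 W/m², polarized at 23°.
I₂ = I₁ · cos²(66°) = 960 · 0.1654 = 158.8 W/m².
I₃ = I₂ · cos²(38°) = 158.8 · 0.621 = 98.62 W/m².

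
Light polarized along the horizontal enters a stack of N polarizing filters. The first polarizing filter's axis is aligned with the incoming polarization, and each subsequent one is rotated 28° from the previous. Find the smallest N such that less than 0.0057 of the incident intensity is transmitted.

First polarizer is aligned with the polarization: full transmission.
Each further stage multiplies by cos²(28°) = 0.7796.
After N polarizers: T = 0.7796^(N−1). Require T < 0.0057 ⇒ N−1 > ln(0.0057)/ln(0.7796) = 20.75, so N−1 ≥ 21 and N = 22.
Check: N=22 gives T = 0.005361 < 0.0057; N=21 gives T = 0.006877.

N = 22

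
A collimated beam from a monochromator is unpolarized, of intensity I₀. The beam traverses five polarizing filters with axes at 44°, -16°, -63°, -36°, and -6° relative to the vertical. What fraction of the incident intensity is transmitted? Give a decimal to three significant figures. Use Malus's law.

Unpolarized light through the first polarizer → I₁ = ½ I₀, now polarized at 44°.
I₂ = I₁ cos²(-16° − 44°) = 0.5 I₀ · cos²(60°) = 0.125 I₀.
I₃ = I₂ cos²(-63° + 16°) = 0.125 I₀ · cos²(47°) = 0.05814 I₀.
I₄ = I₃ cos²(-36° + 63°) = 0.05814 I₀ · cos²(27°) = 0.04616 I₀.
I₅ = I₄ cos²(-6° + 36°) = 0.04616 I₀ · cos²(30°) = 0.03462 I₀.
Transmitted fraction = 0.03462.

≈ 0.0346 I₀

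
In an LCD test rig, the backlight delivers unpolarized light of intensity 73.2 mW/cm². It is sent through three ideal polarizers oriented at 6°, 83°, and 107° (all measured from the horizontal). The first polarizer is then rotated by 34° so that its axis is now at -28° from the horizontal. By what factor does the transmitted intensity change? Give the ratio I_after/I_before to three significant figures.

I_new/I_old ≈ 2.54

Before rotation:
Unpolarized light through the first polarizer → I₁ = ½ I₀, now polarized at 6°.
I₂ = I₁ cos²(83° − 6°) = 0.5 I₀ · cos²(77°) = 0.0253 I₀.
I₃ = I₂ cos²(107° − 83°) = 0.0253 I₀ · cos²(24°) = 0.02112 I₀.
After rotation:
Unpolarized light through the first polarizer → I₁ = ½ I₀, now polarized at -28°.
Angle between axes 1 and 2: 69°. I₂ = 0.5 I₀ · cos²(69°) = 0.06421 I₀.
I₃ = I₂ cos²(107° − 83°) = 0.06421 I₀ · cos²(24°) = 0.05359 I₀.
Ratio = 0.05359 / 0.02112 = 2.538.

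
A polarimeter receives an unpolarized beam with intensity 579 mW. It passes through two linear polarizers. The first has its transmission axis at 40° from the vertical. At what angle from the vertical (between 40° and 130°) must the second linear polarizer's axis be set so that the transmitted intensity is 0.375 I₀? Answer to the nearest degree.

Unpolarized light through the first polarizer → I₁ = ½ I₀, now polarized at 40°.
Need I₂/I₀ = 0.375, so cos²(θ − 40°) = 0.375 / 0.5 = 0.75.
θ − 40° = arccos(√0.75) = 30.0°, giving θ ≈ 40 + 30.0 = 70.0°.

θ ≈ 70°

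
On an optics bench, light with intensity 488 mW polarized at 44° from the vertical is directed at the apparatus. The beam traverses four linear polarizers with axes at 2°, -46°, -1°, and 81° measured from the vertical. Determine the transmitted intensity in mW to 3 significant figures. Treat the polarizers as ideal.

I ≈ 1.17 mW

By Malus's law, I₁ = 488 mW · cos²(42°) = 269.5 mW.
I₂ = I₁ · cos²(48°) = 269.5 · 0.4477 = 120.7 mW.
I₃ = I₂ · cos²(45°) = 120.7 · 0.5 = 60.33 mW.
I₄ = I₃ · cos²(82°) = 60.33 · 0.01937 = 1.169 mW.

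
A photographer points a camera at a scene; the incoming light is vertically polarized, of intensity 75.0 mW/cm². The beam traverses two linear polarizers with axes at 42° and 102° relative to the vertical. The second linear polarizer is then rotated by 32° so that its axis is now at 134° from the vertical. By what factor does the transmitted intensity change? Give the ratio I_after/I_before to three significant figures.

Before rotation:
By Malus's law, I₁ = I₀ cos²(42° − 0°) = I₀ cos²(42°) = 0.5523 I₀.
I₂ = I₁ cos²(102° − 42°) = 0.5523 I₀ · cos²(60°) = 0.1381 I₀.
After rotation:
I₁ = I₀ cos²(42° − 0°) = I₀ cos²(42°) = 0.5523 I₀.
Angle between axes 1 and 2: 88°. I₂ = 0.5523 I₀ · cos²(88°) = 0.0006726 I₀.
Ratio = 0.0006726 / 0.1381 = 0.004872.

I_new/I_old ≈ 0.00487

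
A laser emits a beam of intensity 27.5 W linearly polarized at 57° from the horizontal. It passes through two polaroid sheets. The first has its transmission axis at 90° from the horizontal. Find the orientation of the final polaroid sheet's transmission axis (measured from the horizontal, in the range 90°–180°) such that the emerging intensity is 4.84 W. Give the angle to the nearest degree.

θ ≈ 150°

By Malus's law, I₁ = I₀ cos²(90° − 57°) = I₀ cos²(33°) = 0.7034 I₀.
Target fraction: 4.84 / 27.5 W = 0.176 of I₀.
Need I₂/I₀ = 0.176, so cos²(θ − 90°) = 0.176 / 0.7034 = 0.2502.
θ − 90° = arccos(√0.2502) = 60.0°, giving θ ≈ 90 + 60.0 = 150.0°.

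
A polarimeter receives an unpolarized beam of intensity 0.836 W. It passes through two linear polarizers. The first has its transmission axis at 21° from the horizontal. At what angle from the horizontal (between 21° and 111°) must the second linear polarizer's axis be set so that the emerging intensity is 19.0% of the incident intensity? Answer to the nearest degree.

θ ≈ 73°

Unpolarized light through the first polarizer → I₁ = ½ I₀, now polarized at 21°.
Need I₂/I₀ = 0.19, so cos²(θ − 21°) = 0.19 / 0.5 = 0.38.
θ − 21° = arccos(√0.38) = 51.9°, giving θ ≈ 21 + 51.9 = 72.9°.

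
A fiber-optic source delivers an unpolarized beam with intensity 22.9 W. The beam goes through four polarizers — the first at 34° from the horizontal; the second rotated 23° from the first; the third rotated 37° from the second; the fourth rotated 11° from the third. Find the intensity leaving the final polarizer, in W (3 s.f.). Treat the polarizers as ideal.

I ≈ 5.96 W

Unpolarized light through the first polarizer → I₁ = 22.9 W/2 = 11.45 W, polarized at 34°.
I₂ = I₁ · cos²(23°) = 11.45 · 0.8473 = 9.702 W.
I₃ = I₂ · cos²(37°) = 9.702 · 0.6378 = 6.188 W.
I₄ = I₃ · cos²(11°) = 6.188 · 0.9636 = 5.963 W.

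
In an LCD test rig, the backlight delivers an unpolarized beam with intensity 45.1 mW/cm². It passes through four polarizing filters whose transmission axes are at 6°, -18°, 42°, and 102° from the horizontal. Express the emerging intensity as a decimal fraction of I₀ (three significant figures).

I/I₀ ≈ 0.0261

Unpolarized light through the first polarizer → I₁ = 45.1 mW/cm²/2 = 22.55 mW/cm², polarized at 6°.
I₂ = I₁ · cos²(24°) = 22.55 · 0.8346 = 18.82 mW/cm².
I₃ = I₂ · cos²(60°) = 18.82 · 0.25 = 4.705 mW/cm².
I₄ = I₃ · cos²(60°) = 4.705 · 0.25 = 1.176 mW/cm².
Transmitted fraction = 0.02608.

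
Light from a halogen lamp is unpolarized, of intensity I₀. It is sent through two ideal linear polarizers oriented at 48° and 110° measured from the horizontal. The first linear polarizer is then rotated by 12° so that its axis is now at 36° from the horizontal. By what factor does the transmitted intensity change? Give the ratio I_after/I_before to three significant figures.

I_new/I_old ≈ 0.345

Before rotation:
Unpolarized light through the first polarizer → I₁ = ½ I₀, now polarized at 48°.
I₂ = I₁ cos²(110° − 48°) = 0.5 I₀ · cos²(62°) = 0.1102 I₀.
After rotation:
Unpolarized light through the first polarizer → I₁ = ½ I₀, now polarized at 36°.
I₂ = I₁ cos²(110° − 36°) = 0.5 I₀ · cos²(74°) = 0.03799 I₀.
Ratio = 0.03799 / 0.1102 = 0.3447.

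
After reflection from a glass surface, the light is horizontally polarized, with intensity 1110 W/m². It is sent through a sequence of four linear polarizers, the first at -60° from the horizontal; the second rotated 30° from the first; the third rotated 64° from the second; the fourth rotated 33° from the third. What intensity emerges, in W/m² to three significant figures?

By Malus's law, I₁ = 1110 W/m² · cos²(60°) = 277.5 W/m².
I₂ = I₁ · cos²(30°) = 277.5 · 0.75 = 208.1 W/m².
I₃ = I₂ · cos²(64°) = 208.1 · 0.1922 = 40 W/m².
I₄ = I₃ · cos²(33°) = 40 · 0.7034 = 28.13 W/m².

I ≈ 28.1 W/m²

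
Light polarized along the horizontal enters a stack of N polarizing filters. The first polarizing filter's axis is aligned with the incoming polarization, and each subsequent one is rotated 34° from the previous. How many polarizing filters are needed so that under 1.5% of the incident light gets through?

First polarizer is aligned with the polarization: full transmission.
Each further stage multiplies by cos²(34°) = 0.6873.
After N polarizers: T = 0.6873^(N−1). Require T < 0.015 ⇒ N−1 > ln(0.015)/ln(0.6873) = 11.20, so N−1 ≥ 12 and N = 13.
Check: N=13 gives T = 0.01111 < 0.015; N=12 gives T = 0.01617.

N = 13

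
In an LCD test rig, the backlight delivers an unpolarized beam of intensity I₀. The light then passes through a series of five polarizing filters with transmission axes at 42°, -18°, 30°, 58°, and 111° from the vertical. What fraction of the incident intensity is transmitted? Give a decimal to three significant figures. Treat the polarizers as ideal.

Unpolarized light through the first polarizer → I₁ = ½ I₀, now polarized at 42°.
I₂ = I₁ cos²(-18° − 42°) = 0.5 I₀ · cos²(60°) = 0.125 I₀.
I₃ = I₂ cos²(30° + 18°) = 0.125 I₀ · cos²(48°) = 0.05597 I₀.
I₄ = I₃ cos²(58° − 30°) = 0.05597 I₀ · cos²(28°) = 0.04363 I₀.
I₅ = I₄ cos²(111° − 58°) = 0.04363 I₀ · cos²(53°) = 0.0158 I₀.
Transmitted fraction = 0.0158.

≈ 0.0158 I₀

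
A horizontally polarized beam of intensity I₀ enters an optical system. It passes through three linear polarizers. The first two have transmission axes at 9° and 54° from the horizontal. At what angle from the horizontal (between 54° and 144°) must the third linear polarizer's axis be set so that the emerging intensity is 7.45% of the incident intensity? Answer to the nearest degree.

θ ≈ 121°

By Malus's law, I₁ = I₀ cos²(9° − 0°) = I₀ cos²(9°) = 0.9755 I₀.
I₂ = I₁ cos²(54° − 9°) = 0.9755 I₀ · cos²(45°) = 0.4878 I₀.
Need I₃/I₀ = 0.0745, so cos²(θ − 54°) = 0.0745 / 0.4878 = 0.1527.
θ − 54° = arccos(√0.1527) = 67.0°, giving θ ≈ 54 + 67.0 = 121.0°.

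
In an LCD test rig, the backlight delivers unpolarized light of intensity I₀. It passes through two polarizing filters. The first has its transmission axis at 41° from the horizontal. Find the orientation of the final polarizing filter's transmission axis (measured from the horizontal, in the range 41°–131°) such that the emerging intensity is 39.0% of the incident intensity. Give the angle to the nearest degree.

Unpolarized light through the first polarizer → I₁ = ½ I₀, now polarized at 41°.
Need I₂/I₀ = 0.39, so cos²(θ − 41°) = 0.39 / 0.5 = 0.78.
θ − 41° = arccos(√0.78) = 28.0°, giving θ ≈ 41 + 28.0 = 69.0°.

θ ≈ 69°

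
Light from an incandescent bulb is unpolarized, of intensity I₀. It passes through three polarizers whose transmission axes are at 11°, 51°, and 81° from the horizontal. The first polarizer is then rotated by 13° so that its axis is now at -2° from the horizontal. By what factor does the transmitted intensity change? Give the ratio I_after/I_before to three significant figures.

Before rotation:
Unpolarized light through the first polarizer → I₁ = ½ I₀, now polarized at 11°.
I₂ = I₁ cos²(51° − 11°) = 0.5 I₀ · cos²(40°) = 0.2934 I₀.
I₃ = I₂ cos²(81° − 51°) = 0.2934 I₀ · cos²(30°) = 0.2201 I₀.
After rotation:
Unpolarized light through the first polarizer → I₁ = ½ I₀, now polarized at -2°.
I₂ = I₁ cos²(51° + 2°) = 0.5 I₀ · cos²(53°) = 0.1811 I₀.
I₃ = I₂ cos²(81° − 51°) = 0.1811 I₀ · cos²(30°) = 0.1358 I₀.
Ratio = 0.1358 / 0.2201 = 0.6172.

I_new/I_old ≈ 0.617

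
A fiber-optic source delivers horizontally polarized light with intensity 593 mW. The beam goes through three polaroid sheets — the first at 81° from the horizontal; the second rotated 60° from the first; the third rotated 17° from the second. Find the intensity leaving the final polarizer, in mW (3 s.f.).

By Malus's law, I₁ = 593 mW · cos²(81°) = 14.51 mW.
I₂ = I₁ · cos²(60°) = 14.51 · 0.25 = 3.628 mW.
I₃ = I₂ · cos²(17°) = 3.628 · 0.9145 = 3.318 mW.

I ≈ 3.32 mW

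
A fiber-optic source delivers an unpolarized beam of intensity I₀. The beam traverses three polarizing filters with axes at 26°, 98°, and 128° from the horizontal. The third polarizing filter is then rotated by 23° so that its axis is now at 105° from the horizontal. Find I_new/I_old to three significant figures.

Before rotation:
Unpolarized light through the first polarizer → I₁ = ½ I₀, now polarized at 26°.
I₂ = I₁ cos²(98° − 26°) = 0.5 I₀ · cos²(72°) = 0.04775 I₀.
I₃ = I₂ cos²(128° − 98°) = 0.04775 I₀ · cos²(30°) = 0.03581 I₀.
After rotation:
Unpolarized light through the first polarizer → I₁ = ½ I₀, now polarized at 26°.
I₂ = I₁ cos²(98° − 26°) = 0.5 I₀ · cos²(72°) = 0.04775 I₀.
I₃ = I₂ cos²(105° − 98°) = 0.04775 I₀ · cos²(7°) = 0.04704 I₀.
Ratio = 0.04704 / 0.03581 = 1.314.

I_new/I_old ≈ 1.31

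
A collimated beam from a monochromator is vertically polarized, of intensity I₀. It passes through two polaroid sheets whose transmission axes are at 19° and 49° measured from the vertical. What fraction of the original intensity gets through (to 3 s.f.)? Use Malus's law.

≈ 0.671 I₀

By Malus's law, I₁ = I₀ cos²(19° − 0°) = I₀ cos²(19°) = 0.894 I₀.
I₂ = I₁ cos²(49° − 19°) = 0.894 I₀ · cos²(30°) = 0.6705 I₀.
Transmitted fraction = 0.6705.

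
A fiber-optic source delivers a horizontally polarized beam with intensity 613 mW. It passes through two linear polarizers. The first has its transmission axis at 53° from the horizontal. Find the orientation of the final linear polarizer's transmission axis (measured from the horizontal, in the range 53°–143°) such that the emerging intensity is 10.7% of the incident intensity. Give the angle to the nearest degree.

I₁ = I₀ cos²(53° − 0°) = I₀ cos²(53°) = 0.3622 I₀.
Need I₂/I₀ = 0.107, so cos²(θ − 53°) = 0.107 / 0.3622 = 0.2954.
θ − 53° = arccos(√0.2954) = 57.1°, giving θ ≈ 53 + 57.1 = 110.1°.

θ ≈ 110°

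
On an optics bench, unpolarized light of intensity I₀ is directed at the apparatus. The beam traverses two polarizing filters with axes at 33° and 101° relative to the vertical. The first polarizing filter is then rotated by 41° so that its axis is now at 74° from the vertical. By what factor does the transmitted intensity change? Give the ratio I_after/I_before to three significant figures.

I_new/I_old ≈ 5.66

Before rotation:
Unpolarized light through the first polarizer → I₁ = ½ I₀, now polarized at 33°.
I₂ = I₁ cos²(101° − 33°) = 0.5 I₀ · cos²(68°) = 0.07017 I₀.
After rotation:
Unpolarized light through the first polarizer → I₁ = ½ I₀, now polarized at 74°.
I₂ = I₁ cos²(101° − 74°) = 0.5 I₀ · cos²(27°) = 0.3969 I₀.
Ratio = 0.3969 / 0.07017 = 5.657.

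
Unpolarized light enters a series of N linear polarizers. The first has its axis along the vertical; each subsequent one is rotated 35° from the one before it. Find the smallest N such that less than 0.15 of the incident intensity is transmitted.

First polarizer halves the unpolarized light: factor 1/2.
Each further stage multiplies by cos²(35°) = 0.671.
After N polarizers: T = 0.5·0.671^(N−1). Require T < 0.15 ⇒ N−1 > ln(0.15/0.5)/ln(0.671) = 3.02, so N−1 ≥ 4 and N = 5.
Check: N=5 gives T = 0.1014 < 0.15; N=4 gives T = 0.1511.

N = 5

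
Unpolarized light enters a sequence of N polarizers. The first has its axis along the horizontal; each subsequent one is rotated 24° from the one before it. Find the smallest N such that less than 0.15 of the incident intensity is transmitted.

First polarizer halves the unpolarized light: factor 1/2.
Each further stage multiplies by cos²(24°) = 0.8346.
After N polarizers: T = 0.5·0.8346^(N−1). Require T < 0.15 ⇒ N−1 > ln(0.15/0.5)/ln(0.8346) = 6.66, so N−1 ≥ 7 and N = 8.
Check: N=8 gives T = 0.141 < 0.15; N=7 gives T = 0.1689.

N = 8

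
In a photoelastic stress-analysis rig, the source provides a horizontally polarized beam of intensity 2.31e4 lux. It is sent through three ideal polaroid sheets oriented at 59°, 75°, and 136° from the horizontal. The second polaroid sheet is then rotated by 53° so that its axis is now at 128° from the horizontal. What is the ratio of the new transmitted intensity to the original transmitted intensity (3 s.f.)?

Before rotation:
I₁ = I₀ cos²(59° − 0°) = I₀ cos²(59°) = 0.2653 I₀.
I₂ = I₁ cos²(75° − 59°) = 0.2653 I₀ · cos²(16°) = 0.2451 I₀.
I₃ = I₂ cos²(136° − 75°) = 0.2451 I₀ · cos²(61°) = 0.05761 I₀.
After rotation:
I₁ = I₀ cos²(59° − 0°) = I₀ cos²(59°) = 0.2653 I₀.
I₂ = I₁ cos²(128° − 59°) = 0.2653 I₀ · cos²(69°) = 0.03407 I₀.
I₃ = I₂ cos²(136° − 128°) = 0.03407 I₀ · cos²(8°) = 0.03341 I₀.
Ratio = 0.03341 / 0.05761 = 0.5799.

I_new/I_old ≈ 0.580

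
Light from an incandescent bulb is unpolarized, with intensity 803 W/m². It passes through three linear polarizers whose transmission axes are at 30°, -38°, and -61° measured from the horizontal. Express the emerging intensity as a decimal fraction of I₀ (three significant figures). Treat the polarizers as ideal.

I/I₀ ≈ 0.0595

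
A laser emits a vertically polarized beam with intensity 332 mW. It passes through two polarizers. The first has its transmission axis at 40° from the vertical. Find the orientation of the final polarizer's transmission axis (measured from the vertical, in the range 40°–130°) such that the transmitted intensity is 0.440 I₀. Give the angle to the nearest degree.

θ ≈ 70°

I₁ = I₀ cos²(40° − 0°) = I₀ cos²(40°) = 0.5868 I₀.
Need I₂/I₀ = 0.44, so cos²(θ − 40°) = 0.44 / 0.5868 = 0.7498.
θ − 40° = arccos(√0.7498) = 30.0°, giving θ ≈ 40 + 30.0 = 70.0°.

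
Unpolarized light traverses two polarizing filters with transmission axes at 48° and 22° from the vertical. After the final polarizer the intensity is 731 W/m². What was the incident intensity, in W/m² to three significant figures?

Unpolarized light through the first polarizer → I₁ = ½ I₀, now polarized at 48°.
I₂ = I₁ cos²(22° − 48°) = 0.5 I₀ · cos²(26°) = 0.4039 I₀.
So 731 W/m² = 0.4039 I₀, giving I₀ = 731/0.4039 = 1810 W/m².

I₀ ≈ 1810 W/m²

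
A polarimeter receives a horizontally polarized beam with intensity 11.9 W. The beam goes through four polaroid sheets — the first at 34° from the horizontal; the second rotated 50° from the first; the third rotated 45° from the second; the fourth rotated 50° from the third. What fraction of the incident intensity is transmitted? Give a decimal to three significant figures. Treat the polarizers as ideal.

I₁ = 11.9 W · cos²(34°) = 8.179 W.
I₂ = I₁ · cos²(50°) = 8.179 · 0.4132 = 3.379 W.
I₃ = I₂ · cos²(45°) = 3.379 · 0.5 = 1.69 W.
I₄ = I₃ · cos²(50°) = 1.69 · 0.4132 = 0.6981 W.
Transmitted fraction = 0.05867.

I/I₀ ≈ 0.0587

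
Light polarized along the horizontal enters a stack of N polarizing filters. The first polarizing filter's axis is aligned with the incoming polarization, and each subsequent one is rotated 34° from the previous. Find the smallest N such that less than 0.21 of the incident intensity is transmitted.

First polarizer is aligned with the polarization: full transmission.
Each further stage multiplies by cos²(34°) = 0.6873.
After N polarizers: T = 0.6873^(N−1). Require T < 0.21 ⇒ N−1 > ln(0.21)/ln(0.6873) = 4.16, so N−1 ≥ 5 and N = 6.
Check: N=6 gives T = 0.1534 < 0.21; N=5 gives T = 0.2231.

N = 6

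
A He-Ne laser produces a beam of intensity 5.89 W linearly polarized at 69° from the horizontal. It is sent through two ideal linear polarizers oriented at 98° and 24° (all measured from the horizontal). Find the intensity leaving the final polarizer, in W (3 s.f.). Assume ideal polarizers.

I ≈ 0.342 W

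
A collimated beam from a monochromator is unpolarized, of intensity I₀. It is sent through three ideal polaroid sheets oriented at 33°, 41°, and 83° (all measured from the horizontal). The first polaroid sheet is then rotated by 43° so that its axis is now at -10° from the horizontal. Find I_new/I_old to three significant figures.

Before rotation:
Unpolarized light through the first polarizer → I₁ = ½ I₀, now polarized at 33°.
I₂ = I₁ cos²(41° − 33°) = 0.5 I₀ · cos²(8°) = 0.4903 I₀.
I₃ = I₂ cos²(83° − 41°) = 0.4903 I₀ · cos²(42°) = 0.2708 I₀.
After rotation:
Unpolarized light through the first polarizer → I₁ = ½ I₀, now polarized at -10°.
I₂ = I₁ cos²(41° + 10°) = 0.5 I₀ · cos²(51°) = 0.198 I₀.
I₃ = I₂ cos²(83° − 41°) = 0.198 I₀ · cos²(42°) = 0.1094 I₀.
Ratio = 0.1094 / 0.2708 = 0.4039.

I_new/I_old ≈ 0.404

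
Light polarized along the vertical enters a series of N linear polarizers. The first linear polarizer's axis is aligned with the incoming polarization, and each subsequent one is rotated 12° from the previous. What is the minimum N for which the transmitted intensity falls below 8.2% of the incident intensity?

N = 58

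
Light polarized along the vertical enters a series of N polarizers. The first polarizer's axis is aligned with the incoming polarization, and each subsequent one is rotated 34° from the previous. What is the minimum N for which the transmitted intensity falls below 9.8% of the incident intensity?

N = 8

First polarizer is aligned with the polarization: full transmission.
Each further stage multiplies by cos²(34°) = 0.6873.
After N polarizers: T = 0.6873^(N−1). Require T < 0.098 ⇒ N−1 > ln(0.098)/ln(0.6873) = 6.19, so N−1 ≥ 7 and N = 8.
Check: N=8 gives T = 0.07245 < 0.098; N=7 gives T = 0.1054.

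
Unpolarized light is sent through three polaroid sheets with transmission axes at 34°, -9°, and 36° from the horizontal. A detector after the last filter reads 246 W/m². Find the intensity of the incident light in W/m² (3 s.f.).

I₀ ≈ 1840 W/m²

Unpolarized light through the first polarizer → I₁ = ½ I₀, now polarized at 34°.
I₂ = I₁ cos²(-9° − 34°) = 0.5 I₀ · cos²(43°) = 0.2674 I₀.
I₃ = I₂ cos²(36° + 9°) = 0.2674 I₀ · cos²(45°) = 0.1337 I₀.
So 246 W/m² = 0.1337 I₀, giving I₀ = 246/0.1337 = 1840 W/m².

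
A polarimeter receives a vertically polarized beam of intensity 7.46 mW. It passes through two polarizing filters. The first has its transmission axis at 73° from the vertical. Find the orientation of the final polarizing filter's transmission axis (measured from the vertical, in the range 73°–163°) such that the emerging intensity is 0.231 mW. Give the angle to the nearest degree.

I₁ = I₀ cos²(73° − 0°) = I₀ cos²(73°) = 0.08548 I₀.
Target fraction: 0.231 / 7.46 mW = 0.03097 of I₀.
Need I₂/I₀ = 0.03097, so cos²(θ − 73°) = 0.03097 / 0.08548 = 0.3622.
θ − 73° = arccos(√0.3622) = 53.0°, giving θ ≈ 73 + 53.0 = 126.0°.

θ ≈ 126°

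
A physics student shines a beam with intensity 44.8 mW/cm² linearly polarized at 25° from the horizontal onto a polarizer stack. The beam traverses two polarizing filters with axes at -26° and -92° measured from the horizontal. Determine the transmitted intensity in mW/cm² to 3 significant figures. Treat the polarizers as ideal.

I₁ = 44.8 mW/cm² · cos²(51°) = 17.74 mW/cm².
I₂ = I₁ · cos²(66°) = 17.74 · 0.1654 = 2.935 mW/cm².

I ≈ 2.94 mW/cm²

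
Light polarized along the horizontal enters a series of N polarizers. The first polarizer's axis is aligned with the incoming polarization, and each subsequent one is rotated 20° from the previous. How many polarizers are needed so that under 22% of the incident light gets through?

N = 14

First polarizer is aligned with the polarization: full transmission.
Each further stage multiplies by cos²(20°) = 0.883.
After N polarizers: T = 0.883^(N−1). Require T < 0.22 ⇒ N−1 > ln(0.22)/ln(0.883) = 12.17, so N−1 ≥ 13 and N = 14.
Check: N=14 gives T = 0.1984 < 0.22; N=13 gives T = 0.2247.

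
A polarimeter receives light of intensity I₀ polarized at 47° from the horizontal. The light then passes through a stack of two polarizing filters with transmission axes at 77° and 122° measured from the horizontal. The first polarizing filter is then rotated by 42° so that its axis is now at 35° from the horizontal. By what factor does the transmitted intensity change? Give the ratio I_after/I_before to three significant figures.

Before rotation:
By Malus's law, I₁ = I₀ cos²(77° − 47°) = I₀ cos²(30°) = 0.75 I₀.
I₂ = I₁ cos²(122° − 77°) = 0.75 I₀ · cos²(45°) = 0.375 I₀.
After rotation:
I₁ = I₀ cos²(35° − 47°) = I₀ cos²(12°) = 0.9568 I₀.
I₂ = I₁ cos²(122° − 35°) = 0.9568 I₀ · cos²(87°) = 0.002621 I₀.
Ratio = 0.002621 / 0.375 = 0.006988.

I_new/I_old ≈ 0.00699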